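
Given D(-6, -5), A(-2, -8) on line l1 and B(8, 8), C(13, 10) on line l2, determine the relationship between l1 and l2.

Slope of line 1: m1 = (-8 - -5)/(-2 - -6) = -3/4 = -3/4
Slope of line 2: m2 = (10 - 8)/(13 - 8) = 2/5 = 2/5
m1 != m2 (-3/4 != 2/5), so not parallel.
m1 * m2 = (-3/4) * (2/5) = -3/10 != -1, so not perpendicular.
The lines are neither parallel nor perpendicular.

Neither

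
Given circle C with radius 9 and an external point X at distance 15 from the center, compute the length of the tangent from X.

The tangent, radius, and line from the external point to the center form a right triangle.
The right angle is where the tangent meets the radius.
By the Pythagorean theorem: tangent² + 9² = 15²
tangent² = 225 - 81 = 144
tangent = 12

12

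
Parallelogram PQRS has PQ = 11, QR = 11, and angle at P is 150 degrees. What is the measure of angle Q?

In a parallelogram, consecutive angles are supplementary (sum to 180°).
angle Q = 180 - angle P
angle Q = 180 - 150
angle Q = 30 degrees

30 degrees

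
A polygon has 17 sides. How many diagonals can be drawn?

Total line segments between 17 vertices = C(17,2) = 136.
Subtract the 17 sides: 136 - 17 = 119 diagonals.

119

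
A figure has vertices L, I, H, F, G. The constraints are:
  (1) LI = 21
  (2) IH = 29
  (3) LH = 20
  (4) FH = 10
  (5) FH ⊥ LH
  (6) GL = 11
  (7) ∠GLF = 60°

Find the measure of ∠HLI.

Step 1: By the inverse law of cosines on triangle HLI: cos(∠HLI) = (20² + 21² − 29²) / (2·20·21) = 0/840 = 0, so ∠HLI = 90°.

Therefore, the measure of angle ∠HLI = 90°.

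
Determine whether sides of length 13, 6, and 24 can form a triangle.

Check the triangle inequality: 13 + 6 = 19 ≤ 24.
Since the sum of two sides does not exceed the third, no triangle can be formed.

No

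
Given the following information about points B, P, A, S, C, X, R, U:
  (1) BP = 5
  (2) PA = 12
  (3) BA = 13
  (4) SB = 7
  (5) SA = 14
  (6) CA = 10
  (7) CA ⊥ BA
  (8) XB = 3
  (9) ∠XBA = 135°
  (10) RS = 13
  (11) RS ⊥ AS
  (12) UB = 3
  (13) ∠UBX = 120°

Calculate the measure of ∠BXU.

Step 1: By the law of cosines on triangle XBU: XU² = 3² + 3² − 2·3·3·cos(120°) = 27, so XU = 3·√3.
Step 2: By the inverse law of cosines on triangle BXU: cos(∠BXU) = (3² + (3·√3)² − 3²) / (2·3·3·√3) = 27/31.18 = 0.866, so ∠BXU = 30°.

Therefore, the measure of angle ∠BXU = 30°.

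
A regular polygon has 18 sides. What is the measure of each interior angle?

Each interior angle of a regular n-gon is (n - 2) * 180 / n.
For n = 18: (18 - 2) * 180 / 18 = 2880/18 = 160 degrees.

160 degrees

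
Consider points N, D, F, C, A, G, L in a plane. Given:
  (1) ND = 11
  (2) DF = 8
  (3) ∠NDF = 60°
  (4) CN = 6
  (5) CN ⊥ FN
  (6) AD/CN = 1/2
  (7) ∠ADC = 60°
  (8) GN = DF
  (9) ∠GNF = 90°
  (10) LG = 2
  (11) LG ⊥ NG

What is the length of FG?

From the given relations: GN = DF = 8.
Step 1: By the law of cosines on triangle FDN: FN² = 8² + 11² − 2·8·11·cos(60°) = 97, so FN = √97.
Step 2: By the law of cosines on triangle FNG: FG² = √97² + 8² − 2·√97·8·cos(90°) = 161, so FG = √161.

Therefore, the length of FG = √161.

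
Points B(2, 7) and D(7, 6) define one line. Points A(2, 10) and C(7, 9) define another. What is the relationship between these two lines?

Slope of line 1: m1 = (6 - 7)/(7 - 2) = -1/5 = -1/5
Slope of line 2: m2 = (9 - 10)/(7 - 2) = -1/5 = -1/5
Since m1 = m2 = -1/5, the lines are parallel.

Parallel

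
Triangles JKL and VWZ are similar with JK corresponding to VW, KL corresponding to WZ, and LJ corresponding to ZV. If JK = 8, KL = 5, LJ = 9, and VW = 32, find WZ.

Similar triangles have proportional sides. Setting up the proportion:
VW / JK = WZ / KL
32 / 8 = WZ / 5
WZ = 5 * 32 / 8 = 20.

20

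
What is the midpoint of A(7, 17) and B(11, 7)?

The midpoint is the average of the coordinates:
x: (7 + 11)/2 = 9
y: (17 + 7)/2 = 12
Midpoint = (9, 12)

(9, 12)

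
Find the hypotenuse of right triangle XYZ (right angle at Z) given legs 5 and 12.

XY = sqrt(5^2 + 12^2) = sqrt(169) = 13

13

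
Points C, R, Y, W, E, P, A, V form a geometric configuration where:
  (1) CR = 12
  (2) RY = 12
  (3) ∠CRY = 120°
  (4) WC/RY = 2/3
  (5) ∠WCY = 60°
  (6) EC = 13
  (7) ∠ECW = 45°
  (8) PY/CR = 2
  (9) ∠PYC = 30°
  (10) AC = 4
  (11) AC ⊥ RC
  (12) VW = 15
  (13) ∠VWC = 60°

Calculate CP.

From the given relations: PY = 2·CR = 2·12 = 24.
Step 1: By the law of cosines on triangle CRY: CY² = 12² + 12² − 2·12·12·cos(120°) = 432, so CY = 12·√3.
Step 2: By the law of cosines on triangle CYP: CP² = (12·√3)² + 24² − 2·12·√3·24·cos(30°) = 144, so CP = 12.

Therefore, the length of CP = 12.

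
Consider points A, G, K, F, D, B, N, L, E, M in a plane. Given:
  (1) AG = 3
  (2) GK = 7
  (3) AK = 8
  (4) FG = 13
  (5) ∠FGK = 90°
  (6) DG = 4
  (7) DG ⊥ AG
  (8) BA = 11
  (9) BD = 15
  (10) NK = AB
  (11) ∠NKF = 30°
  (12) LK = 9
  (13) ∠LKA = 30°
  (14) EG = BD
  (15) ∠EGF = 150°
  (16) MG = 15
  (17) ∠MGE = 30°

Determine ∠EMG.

From the given relations: EG = BD = 15.
Step 1: By the law of cosines on triangle MGE: ME² = 15² + 15² − 2·15·15·cos(30°) = 60.29, so ME ≈ 7.76.
Step 2: By the inverse law of cosines on triangle EMG: cos(∠EMG) = (7.76² + 15² − 15²) / (2·7.76·15) = 60.29/232.94 = 0.2588, so ∠EMG = 75°.

Therefore, the measure of angle ∠EMG = 75°.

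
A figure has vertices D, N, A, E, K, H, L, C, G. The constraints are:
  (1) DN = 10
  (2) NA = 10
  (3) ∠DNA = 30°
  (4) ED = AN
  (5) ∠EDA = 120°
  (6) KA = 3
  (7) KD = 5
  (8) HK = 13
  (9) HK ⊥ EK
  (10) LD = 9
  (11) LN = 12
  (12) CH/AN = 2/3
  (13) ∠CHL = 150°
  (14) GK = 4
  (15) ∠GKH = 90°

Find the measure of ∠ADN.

Step 1: By the law of cosines on triangle DNA: DA² = 10² + 10² − 2·10·10·cos(30°) = 26.79, so DA ≈ 5.18.
Step 2: By the inverse law of cosines on triangle ADN: cos(∠ADN) = (5.18² + 10² − 10²) / (2·5.18·10) = 26.79/103.53 = 0.2588, so ∠ADN = 75°.

Therefore, the measure of angle ∠ADN = 75°.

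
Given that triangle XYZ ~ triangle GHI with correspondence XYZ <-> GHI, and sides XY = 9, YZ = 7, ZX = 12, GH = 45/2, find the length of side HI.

k = 45/2/9 = 5/2. HI = 5/2 * 7 = 35/2.

35/2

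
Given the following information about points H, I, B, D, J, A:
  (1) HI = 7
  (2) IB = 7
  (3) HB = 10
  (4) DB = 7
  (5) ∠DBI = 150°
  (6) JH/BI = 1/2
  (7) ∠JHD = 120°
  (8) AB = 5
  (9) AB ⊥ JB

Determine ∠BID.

Step 1: By the law of cosines on triangle IBD: ID² = 7² + 7² − 2·7·7·cos(150°) = 182.87, so ID ≈ 13.52.
Step 2: By the inverse law of cosines on triangle BID: cos(∠BID) = (7² + 13.52² − 7²) / (2·7·13.52) = 182.87/189.32 = 0.9659, so ∠BID = 15°.

Therefore, the measure of angle ∠BID = 15°.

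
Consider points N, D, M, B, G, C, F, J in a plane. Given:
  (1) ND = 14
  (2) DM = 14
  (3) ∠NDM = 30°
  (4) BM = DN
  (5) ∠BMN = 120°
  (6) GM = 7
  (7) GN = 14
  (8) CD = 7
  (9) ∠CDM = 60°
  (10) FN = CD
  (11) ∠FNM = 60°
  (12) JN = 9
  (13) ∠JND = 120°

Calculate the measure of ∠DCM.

Step 1: By the law of cosines on triangle CDM: CM² = 7² + 14² − 2·7·14·cos(60°) = 147, so CM = 7·√3.
Step 2: By the inverse law of cosines on triangle DCM: cos(∠DCM) = (7² + (7·√3)² − 14²) / (2·7·7·√3) = 0/169.74 = 0, so ∠DCM = 90°.

Therefore, the measure of angle ∠DCM = 90°.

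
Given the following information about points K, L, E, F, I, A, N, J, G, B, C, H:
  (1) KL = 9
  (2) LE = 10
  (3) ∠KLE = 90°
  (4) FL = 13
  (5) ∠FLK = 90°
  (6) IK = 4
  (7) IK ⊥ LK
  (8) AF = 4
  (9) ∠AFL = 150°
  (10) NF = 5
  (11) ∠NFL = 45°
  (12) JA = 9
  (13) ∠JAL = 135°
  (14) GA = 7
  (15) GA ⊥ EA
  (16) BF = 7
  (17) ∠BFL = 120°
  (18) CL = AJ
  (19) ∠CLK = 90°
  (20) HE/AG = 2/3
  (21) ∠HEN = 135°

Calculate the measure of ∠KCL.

From the given relations: CL = AJ = 9.
Step 1: By the law of cosines on triangle CLK: CK² = 9² + 9² − 2·9·9·cos(90°) = 162, so CK = 9·√2.
Step 2: By the inverse law of cosines on triangle KCL: cos(∠KCL) = ((9·√2)² + 9² − 9²) / (2·9·√2·9) = 162/229.1 = 0.7071, so ∠KCL = 45°.

Therefore, the measure of angle ∠KCL = 45°.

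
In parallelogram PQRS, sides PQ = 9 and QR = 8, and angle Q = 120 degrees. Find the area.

The area of a parallelogram equals the product of two adjacent sides times the sine of the included angle.
This is because the height equals 8 * sin(120°) = 4*sqrt(3).
Area = 9 * 4*sqrt(3) = 36*sqrt(3)

36*sqrt(3)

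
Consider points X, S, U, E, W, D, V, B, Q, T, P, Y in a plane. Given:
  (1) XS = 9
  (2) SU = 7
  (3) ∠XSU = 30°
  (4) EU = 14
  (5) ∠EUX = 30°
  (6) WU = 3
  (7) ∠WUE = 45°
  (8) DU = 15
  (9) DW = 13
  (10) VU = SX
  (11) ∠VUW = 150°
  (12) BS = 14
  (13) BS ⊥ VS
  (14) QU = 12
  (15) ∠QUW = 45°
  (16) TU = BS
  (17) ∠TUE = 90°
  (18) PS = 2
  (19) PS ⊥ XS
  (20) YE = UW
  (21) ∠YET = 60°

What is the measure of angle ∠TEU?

From the given relations: TU = BS = 14.
Step 1: By the law of cosines on triangle EUT: ET² = 14² + 14² − 2·14·14·cos(90°) = 392, so ET = 14·√2.
Step 2: By the inverse law of cosines on triangle TEU: cos(∠TEU) = ((14·√2)² + 14² − 14²) / (2·14·√2·14) = 392/554.37 = 0.7071, so ∠TEU = 45°.

Therefore, the measure of angle ∠TEU = 45°.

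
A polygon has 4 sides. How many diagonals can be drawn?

The number of diagonals in an n-gon is n(n - 3)/2.
For n = 4: 4(4 - 3)/2 = 4 × 1 / 2 = 2.

2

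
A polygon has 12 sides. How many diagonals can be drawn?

Total line segments between 12 vertices = C(12,2) = 66.
Subtract the 12 sides: 66 - 12 = 54 diagonals.

54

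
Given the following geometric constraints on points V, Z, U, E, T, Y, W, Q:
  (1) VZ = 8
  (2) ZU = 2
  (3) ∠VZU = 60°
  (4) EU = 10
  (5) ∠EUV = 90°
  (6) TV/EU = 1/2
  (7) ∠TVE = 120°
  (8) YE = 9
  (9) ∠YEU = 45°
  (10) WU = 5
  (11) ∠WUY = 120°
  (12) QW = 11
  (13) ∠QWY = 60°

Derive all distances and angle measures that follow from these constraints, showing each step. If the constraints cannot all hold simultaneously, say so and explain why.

The constraints are consistent.

From the given relations:
  TV = 1/2·EU = 1/2·10 = 5

Step 1: From VZ = 8, ZU = 2, and ∠VZU = 60°, by the law of cosines:
  VU² = VZ² + ZU² - 2·VZ·ZU·cos(60°) = 64 + 4 - 16 = 52
  VU = 2·√13

Step 2: From UE = 10, EY = 9, and ∠UEY = 45°, by the law of cosines:
  UY² = UE² + EY² - 2·UE·EY·cos(45°) = 100 + 81 - 127.3 = 53.72
  UY ≈ 7.33

Step 3: From VU = 2·√13, UE = 10, and ∠VUE = 90°, by the law of cosines:
  VE² = VU² + UE² - 2·VU·UE·cos(90°) = 52 + 100 - 0 = 152
  VE = 2·√38

Step 4: From YU = 7.33, UW = 5, and ∠YUW = 120°, by the law of cosines:
  YW² = YU² + UW² - 2·YU·UW·cos(120°) = 53.72 + 25 + 36.65 = 115.4
  YW ≈ 10.74

Step 5: From VU = 2·√13, VZ = 8, UZ = 2, by the inverse law of cosines:
  cos(∠UVZ) = (VU² + VZ² - UZ²) / (2·VU·VZ)
  ∠UVZ = 13.9°

Step 6: From UE = 10, UY = 7.33, EY = 9, by the inverse law of cosines:
  cos(∠EUY) = (UE² + UY² - EY²) / (2·UE·UY)
  ∠EUY = 60.26°

Step 7: From UV = 2·√13, UZ = 2, VZ = 8, by the inverse law of cosines:
  cos(∠VUZ) = (UV² + UZ² - VZ²) / (2·UV·UZ)
  ∠VUZ = 106.1°

Step 8: From YE = 9, YU = 7.33, EU = 10, by the inverse law of cosines:
  cos(∠EYU) = (YE² + YU² - EU²) / (2·YE·YU)
  ∠EYU = 74.74°

Step 9: From EV = 2·√38, VT = 5, and ∠EVT = 120°, by the law of cosines:
  ET² = EV² + VT² - 2·EV·VT·cos(120°) = 152 + 25 + 61.64 = 238.6
  ET ≈ 15.45

Step 10: From YW = 10.74, WQ = 11, and ∠YWQ = 60°, by the law of cosines:
  YQ² = YW² + WQ² - 2·YW·WQ·cos(60°) = 115.4 + 121 - 118.2 = 118.2
  YQ ≈ 10.87

Step 11: From VE = 2·√38, VU = 2·√13, EU = 10, by the inverse law of cosines:
  cos(∠EVU) = (VE² + VU² - EU²) / (2·VE·VU)
  ∠EVU = 54.2°

Step 12: From EU = 10, EV = 2·√38, UV = 2·√13, by the inverse law of cosines:
  cos(∠UEV) = (EU² + EV² - UV²) / (2·EU·EV)
  ∠UEV = 35.8°

Step 13: From YU = 7.33, YW = 10.74, UW = 5, by the inverse law of cosines:
  cos(∠UYW) = (YU² + YW² - UW²) / (2·YU·YW)
  ∠UYW = 23.77°

Step 14: From WU = 5, WY = 10.74, UY = 7.33, by the inverse law of cosines:
  cos(∠UWY) = (WU² + WY² - UY²) / (2·WU·WY)
  ∠UWY = 36.23°

Step 15: From ET = 15.45, EV = 2·√38, TV = 5, by the inverse law of cosines:
  cos(∠TEV) = (ET² + EV² - TV²) / (2·ET·EV)
  ∠TEV = 16.28°

Step 16: From TE = 15.45, TV = 5, EV = 2·√38, by the inverse law of cosines:
  cos(∠ETV) = (TE² + TV² - EV²) / (2·TE·TV)
  ∠ETV = 43.72°

Step 17: From YQ = 10.87, YW = 10.74, QW = 11, by the inverse law of cosines:
  cos(∠QYW) = (YQ² + YW² - QW²) / (2·YQ·YW)
  ∠QYW = 61.18°

Step 18: From QW = 11, QY = 10.87, WY = 10.74, by the inverse law of cosines:
  cos(∠WQY) = (QW² + QY² - WY²) / (2·QW·QY)
  ∠WQY = 58.82°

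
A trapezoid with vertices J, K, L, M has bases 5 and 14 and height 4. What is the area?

Area of a trapezoid = (base1 + base2) * height / 2
Area = (5 + 14) * 4 / 2
Area = 19 * 4 / 2
Area = 76 / 2
Area = 38

38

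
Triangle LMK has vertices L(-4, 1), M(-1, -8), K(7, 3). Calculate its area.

Shoelace: Area = (1/2)|-4(-8-3) + -1(3-1) + 7(1--8)| = (1/2)(105) = 105/2

105/2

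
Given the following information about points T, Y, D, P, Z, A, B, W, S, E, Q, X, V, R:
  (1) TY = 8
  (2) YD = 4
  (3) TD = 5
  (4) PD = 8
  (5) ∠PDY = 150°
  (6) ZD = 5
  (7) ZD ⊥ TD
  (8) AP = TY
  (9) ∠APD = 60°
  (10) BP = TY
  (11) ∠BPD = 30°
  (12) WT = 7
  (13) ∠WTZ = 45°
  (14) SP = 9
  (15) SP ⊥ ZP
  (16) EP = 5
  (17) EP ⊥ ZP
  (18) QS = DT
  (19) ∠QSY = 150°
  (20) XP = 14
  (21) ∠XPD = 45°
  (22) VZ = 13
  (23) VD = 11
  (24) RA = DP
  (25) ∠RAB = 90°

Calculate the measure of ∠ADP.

From the given relations: AP = TY = 8.
Step 1: By the law of cosines on triangle DPA: DA² = 8² + 8² − 2·8·8·cos(60°) = 64, so DA = 8.
Step 2: By the inverse law of cosines on triangle ADP: cos(∠ADP) = (8² + 8² − 8²) / (2·8·8) = 64/128 = 0.5, so ∠ADP = 60°.

Therefore, the measure of angle ∠ADP = 60°.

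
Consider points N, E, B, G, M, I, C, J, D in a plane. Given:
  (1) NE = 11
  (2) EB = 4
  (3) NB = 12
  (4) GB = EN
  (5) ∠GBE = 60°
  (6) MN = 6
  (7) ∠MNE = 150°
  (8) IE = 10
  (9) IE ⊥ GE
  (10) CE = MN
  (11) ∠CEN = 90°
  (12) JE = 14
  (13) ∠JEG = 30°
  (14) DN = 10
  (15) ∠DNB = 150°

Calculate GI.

From the given relations: GB = EN = 11.
Step 1: By the law of cosines on triangle EBG: EG² = 4² + 11² − 2·4·11·cos(60°) = 93, so EG = √93.
Step 2: By the law of cosines on triangle GEI: GI² = √93² + 10² − 2·√93·10·cos(90°) = 193, so GI = √193.

Therefore, the length of GI = √193.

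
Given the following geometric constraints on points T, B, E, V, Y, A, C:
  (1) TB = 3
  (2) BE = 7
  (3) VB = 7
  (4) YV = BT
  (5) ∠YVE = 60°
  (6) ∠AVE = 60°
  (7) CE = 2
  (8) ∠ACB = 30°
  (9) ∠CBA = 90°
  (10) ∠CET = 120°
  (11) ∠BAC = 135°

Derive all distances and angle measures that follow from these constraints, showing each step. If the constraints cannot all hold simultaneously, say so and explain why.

These constraints are not satisfiable: (8), (9) and (11) are the three interior angles of triangle ACB, which must sum to 180°, but 30° + 90° + 135° = 255°. No planar figure meets all of them, so nothing further can be derived.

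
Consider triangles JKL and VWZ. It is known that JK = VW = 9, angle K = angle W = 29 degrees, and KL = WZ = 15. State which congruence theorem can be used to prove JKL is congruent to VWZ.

The given information provides:
JK = VW = 9, angle K = angle W = 29 degrees, and KL = WZ = 15
This matches the SAS congruence theorem.
Two pairs of corresponding sides and the included angle are equal (Side-Angle-Side).

SAS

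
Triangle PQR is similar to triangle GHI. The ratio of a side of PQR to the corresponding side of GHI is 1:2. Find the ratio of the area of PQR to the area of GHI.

The ratio of areas of similar triangles equals the square of the side ratio.
Side ratio = 1:2
Area ratio = (1/2)^2 = 1/4 = 1:4

1:4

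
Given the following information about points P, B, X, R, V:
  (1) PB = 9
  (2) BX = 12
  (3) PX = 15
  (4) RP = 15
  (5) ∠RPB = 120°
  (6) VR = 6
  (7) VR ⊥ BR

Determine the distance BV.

Step 1: By the law of cosines on triangle BPR: BR² = 9² + 15² − 2·9·15·cos(120°) = 441, so BR = 21.
Step 2: By the law of cosines on triangle BRV: BV² = 21² + 6² − 2·21·6·cos(90°) = 477, so BV = 3·√53.

Therefore, the length of BV = 3·√53.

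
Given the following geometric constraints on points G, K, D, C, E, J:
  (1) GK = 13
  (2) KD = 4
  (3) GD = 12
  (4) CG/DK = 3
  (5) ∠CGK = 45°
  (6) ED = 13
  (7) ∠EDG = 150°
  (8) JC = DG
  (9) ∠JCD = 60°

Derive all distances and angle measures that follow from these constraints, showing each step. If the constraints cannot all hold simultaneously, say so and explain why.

The constraints are consistent.

From the given relations:
  CG = 3·DK = 3·4 = 12
  JC = DG = 12

Step 1: From GD = 12, DE = 13, and ∠GDE = 150°, by the law of cosines:
  GE² = GD² + DE² - 2·GD·DE·cos(150°) = 144 + 169 + 270.2 = 583.2
  GE ≈ 24.15

Step 2: From KG = 13, GC = 12, and ∠KGC = 45°, by the law of cosines:
  KC² = KG² + GC² - 2·KG·GC·cos(45°) = 169 + 144 - 220.6 = 92.38
  KC ≈ 9.61

Step 3: From GD = 12, GK = 13, DK = 4, by the inverse law of cosines:
  cos(∠DGK) = (GD² + GK² - DK²) / (2·GD·GK)
  ∠DGK = 17.84°

Step 4: From KD = 4, KG = 13, DG = 12, by the inverse law of cosines:
  cos(∠DKG) = (KD² + KG² - DG²) / (2·KD·KG)
  ∠DKG = 66.78°

Step 5: From DG = 12, DK = 4, GK = 13, by the inverse law of cosines:
  cos(∠GDK) = (DG² + DK² - GK²) / (2·DG·DK)
  ∠GDK = 95.38°

Step 6: From GD = 12, GE = 24.15, DE = 13, by the inverse law of cosines:
  cos(∠DGE) = (GD² + GE² - DE²) / (2·GD·GE)
  ∠DGE = 15.61°

Step 7: From KC = 9.61, KG = 13, CG = 12, by the inverse law of cosines:
  cos(∠CKG) = (KC² + KG² - CG²) / (2·KC·KG)
  ∠CKG = 61.98°

Step 8: From CG = 12, CK = 9.61, GK = 13, by the inverse law of cosines:
  cos(∠GCK) = (CG² + CK² - GK²) / (2·CG·CK)
  ∠GCK = 73.02°

Step 9: From ED = 13, EG = 24.15, DG = 12, by the inverse law of cosines:
  cos(∠DEG) = (ED² + EG² - DG²) / (2·ED·EG)
  ∠DEG = 14.39°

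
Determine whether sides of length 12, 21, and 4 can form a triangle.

Check the triangle inequality: 12 + 4 = 16 ≤ 21.
Since the sum of two sides does not exceed the third, no triangle can be formed.

No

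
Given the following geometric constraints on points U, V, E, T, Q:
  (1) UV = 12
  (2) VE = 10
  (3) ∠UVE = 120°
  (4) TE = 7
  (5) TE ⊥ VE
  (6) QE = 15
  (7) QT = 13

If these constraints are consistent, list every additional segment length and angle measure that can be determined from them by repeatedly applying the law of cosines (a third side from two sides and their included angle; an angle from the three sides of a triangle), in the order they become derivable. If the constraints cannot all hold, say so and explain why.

The constraints are consistent. Derivable facts, in order:
After 1 step:
- UE = 2·√91
- VT = √149
- ∠EQT = 27.8°
- ∠ETQ = 92.2°
- ∠QET = 60°
After 2 steps:
- ∠ETV = 55.01°
- ∠EUV = 27°
- ∠EVT = 34.99°
- ∠UEV = 33°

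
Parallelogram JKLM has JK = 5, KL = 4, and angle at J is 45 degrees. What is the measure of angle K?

Opposite sides of a parallelogram are parallel, so consecutive angles form co-interior angles on a transversal.
Co-interior angles sum to 180°, giving angle K = 180 - 45 = 135 degrees.

135 degrees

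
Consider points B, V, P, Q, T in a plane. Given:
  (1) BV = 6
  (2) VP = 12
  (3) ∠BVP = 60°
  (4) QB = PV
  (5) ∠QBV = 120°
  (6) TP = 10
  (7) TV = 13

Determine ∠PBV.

Step 1: By the law of cosines on triangle BVP: BP² = 6² + 12² − 2·6·12·cos(60°) = 108, so BP = 6·√3.
Step 2: By the inverse law of cosines on triangle PBV: cos(∠PBV) = ((6·√3)² + 6² − 12²) / (2·6·√3·6) = 0/124.71 = 0, so ∠PBV = 90°.

Therefore, the measure of angle ∠PBV = 90°.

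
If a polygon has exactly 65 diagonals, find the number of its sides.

Using d = n(n - 3)/2, we solve 65 = n(n - 3)/2.
So n(n - 3) = 130.
Testing n = 13: 13 * 10 = 130 = 130. Correct.
The polygon has 13 sides.

13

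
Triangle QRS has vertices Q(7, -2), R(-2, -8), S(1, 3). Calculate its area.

Using the Shoelace formula for a triangle:
Area = (1/2)|x0(y1 - y2) + x1(y2 - y0) + x2(y0 - y1)|
Area = (1/2)|7(-8 - 3) + -2(3 - -2) + 1(-2 - -8)|
Area = (1/2)|-77 + -10 + 6|
Area = (1/2)|-81|
Area = (1/2)(81)
Area = 81/2

81/2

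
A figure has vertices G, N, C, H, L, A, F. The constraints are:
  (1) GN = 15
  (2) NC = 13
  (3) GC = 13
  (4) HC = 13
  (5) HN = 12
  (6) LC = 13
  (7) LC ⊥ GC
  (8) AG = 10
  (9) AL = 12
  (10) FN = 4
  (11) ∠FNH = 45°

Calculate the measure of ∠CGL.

Step 1: By the law of cosines on triangle GCL: GL² = 13² + 13² − 2·13·13·cos(90°) = 338, so GL = 13·√2.
Step 2: By the inverse law of cosines on triangle CGL: cos(∠CGL) = (13² + (13·√2)² − 13²) / (2·13·13·√2) = 338/478 = 0.7071, so ∠CGL = 45°.

Therefore, the measure of angle ∠CGL = 45°.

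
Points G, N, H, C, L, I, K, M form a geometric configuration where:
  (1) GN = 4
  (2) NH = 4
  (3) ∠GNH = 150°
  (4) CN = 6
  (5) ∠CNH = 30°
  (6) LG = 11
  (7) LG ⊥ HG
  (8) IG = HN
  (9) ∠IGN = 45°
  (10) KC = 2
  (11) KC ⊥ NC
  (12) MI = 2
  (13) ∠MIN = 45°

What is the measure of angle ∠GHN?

Step 1: By the law of cosines on triangle HNG: HG² = 4² + 4² − 2·4·4·cos(150°) = 59.71, so HG ≈ 7.73.
Step 2: By the inverse law of cosines on triangle GHN: cos(∠GHN) = (7.73² + 4² − 4²) / (2·7.73·4) = 59.71/61.82 = 0.9659, so ∠GHN = 15°.

Therefore, the measure of angle ∠GHN = 15°.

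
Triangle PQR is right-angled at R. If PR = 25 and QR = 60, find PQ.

PQ = sqrt(25^2 + 60^2) = sqrt(4225) = 65

65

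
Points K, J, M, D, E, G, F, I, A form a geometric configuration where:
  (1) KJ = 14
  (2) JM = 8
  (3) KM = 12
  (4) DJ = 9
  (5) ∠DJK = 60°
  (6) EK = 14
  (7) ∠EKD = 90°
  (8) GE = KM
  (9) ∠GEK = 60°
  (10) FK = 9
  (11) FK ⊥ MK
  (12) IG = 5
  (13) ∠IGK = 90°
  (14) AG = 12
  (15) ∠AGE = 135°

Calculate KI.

From the given relations: GE = KM = 12.
Step 1: By the law of cosines on triangle GEK: GK² = 12² + 14² − 2·12·14·cos(60°) = 172, so GK = 2·√43.
Step 2: By the law of cosines on triangle KGI: KI² = (2·√43)² + 5² − 2·2·√43·5·cos(90°) = 197, so KI = √197.

Therefore, the length of KI = √197.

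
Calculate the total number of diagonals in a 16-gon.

Each of the 16 vertices connects to 13 non-adjacent vertices via diagonals.
Total connections = 16 × 13 = 208, but each diagonal is counted twice.
Number of diagonals = 208 / 2 = 104.

104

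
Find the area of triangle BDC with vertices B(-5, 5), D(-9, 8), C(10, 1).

The Shoelace formula computes the area from vertex coordinates by summing cross products.
For vertices (-5,5), (-9,8), (10,1):
Signed sum = -5*8 - -9*5 + -9*1 - 10*8 + 10*5 - -5*1
= 5 + -89 + 55 = -29
Area = (1/2)|-29| = 29/2.

29/2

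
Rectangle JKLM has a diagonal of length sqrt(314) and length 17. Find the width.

Using the Pythagorean theorem: d^2 = a^2 + b^2
b^2 = d^2 - a^2
b^2 = 314 - 289
b^2 = 25
b = sqrt(25) = 5

5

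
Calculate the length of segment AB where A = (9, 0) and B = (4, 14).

d = sqrt((-5)^2 + (14)^2) = sqrt(221)

sqrt(221)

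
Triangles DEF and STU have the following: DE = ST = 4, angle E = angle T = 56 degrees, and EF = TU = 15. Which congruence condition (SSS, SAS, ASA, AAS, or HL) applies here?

The given information matches SAS: Two pairs of corresponding sides and the included angle are equal (Side-Angle-Side).

SAS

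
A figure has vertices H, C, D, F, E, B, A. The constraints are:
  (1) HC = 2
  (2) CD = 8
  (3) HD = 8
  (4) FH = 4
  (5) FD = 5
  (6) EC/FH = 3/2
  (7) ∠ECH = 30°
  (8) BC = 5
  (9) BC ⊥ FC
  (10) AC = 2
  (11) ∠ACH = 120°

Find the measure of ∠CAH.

Step 1: By the law of cosines on triangle ACH: AH² = 2² + 2² − 2·2·2·cos(120°) = 12, so AH = 2·√3.
Step 2: By the inverse law of cosines on triangle CAH: cos(∠CAH) = (2² + (2·√3)² − 2²) / (2·2·2·√3) = 12/13.86 = 0.866, so ∠CAH = 30°.

Therefore, the measure of angle ∠CAH = 30°.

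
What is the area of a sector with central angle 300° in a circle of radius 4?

The full circle has area πr² = π(4)² = 16*pi.
The sector covers 300° out of 360°, a fraction of 5/6.
Sector area = 16*pi × 5/6 = 40*pi/3.

40*pi/3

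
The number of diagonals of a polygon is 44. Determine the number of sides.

Using d = n(n - 3)/2, we solve 44 = n(n - 3)/2.
So n(n - 3) = 88.
Testing n = 11: 11 * 8 = 88 = 88. Correct.
The polygon has 11 sides.

11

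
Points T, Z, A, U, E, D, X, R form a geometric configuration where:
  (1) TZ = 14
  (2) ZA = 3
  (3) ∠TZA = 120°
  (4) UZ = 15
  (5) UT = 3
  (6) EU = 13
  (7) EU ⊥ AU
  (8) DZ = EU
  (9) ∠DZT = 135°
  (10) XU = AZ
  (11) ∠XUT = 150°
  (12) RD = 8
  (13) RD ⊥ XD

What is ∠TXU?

From the given relations: XU = AZ = 3.
Step 1: By the law of cosines on triangle XUT: XT² = 3² + 3² − 2·3·3·cos(150°) = 33.59, so XT ≈ 5.8.
Step 2: By the inverse law of cosines on triangle TXU: cos(∠TXU) = (5.8² + 3² − 3²) / (2·5.8·3) = 33.59/34.77 = 0.9659, so ∠TXU = 15°.

Therefore, the measure of angle ∠TXU = 15°.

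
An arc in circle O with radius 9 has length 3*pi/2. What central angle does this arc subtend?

The full circumference is 2πr = 18*pi.
The arc is 3*pi/2 / 18*pi = 1/12 of the full circle.
So the central angle = 1/12 × 360° = 30°.

30°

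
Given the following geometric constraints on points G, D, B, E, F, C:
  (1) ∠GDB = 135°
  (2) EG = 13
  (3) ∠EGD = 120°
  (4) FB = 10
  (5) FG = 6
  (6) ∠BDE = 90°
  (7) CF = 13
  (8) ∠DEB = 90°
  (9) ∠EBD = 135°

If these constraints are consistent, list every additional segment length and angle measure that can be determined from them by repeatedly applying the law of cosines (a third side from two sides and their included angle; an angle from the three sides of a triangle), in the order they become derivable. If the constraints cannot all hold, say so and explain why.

These constraints are not satisfiable: (6), (8) and (9) are the three interior angles of triangle BDE, which must sum to 180°, but 90° + 90° + 135° = 315°. No planar figure meets all of them, so nothing further can be derived.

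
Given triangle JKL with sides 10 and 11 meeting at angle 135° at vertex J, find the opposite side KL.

Law of cosines: KL^2 = 10^2 + 11^2 - 2(10)(11)cos(135°) = 110*sqrt(2) + 221, so KL = sqrt(110*sqrt(2) + 221).

sqrt(110*sqrt(2) + 221)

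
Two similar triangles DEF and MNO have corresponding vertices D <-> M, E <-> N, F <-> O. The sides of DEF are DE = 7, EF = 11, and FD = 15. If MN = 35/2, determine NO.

k = 35/2/7 = 5/2. NO = 5/2 * 11 = 55/2.

55/2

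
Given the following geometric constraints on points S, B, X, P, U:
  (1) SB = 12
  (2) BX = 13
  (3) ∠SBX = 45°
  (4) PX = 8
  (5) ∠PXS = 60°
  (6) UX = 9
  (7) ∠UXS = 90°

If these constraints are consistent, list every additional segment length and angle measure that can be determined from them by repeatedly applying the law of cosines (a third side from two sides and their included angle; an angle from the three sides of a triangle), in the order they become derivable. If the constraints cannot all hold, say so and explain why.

The constraints are consistent. Derivable facts, in order:
After 1 step:
- SX ≈ 9.61
After 2 steps:
- SP ≈ 8.92
- SU ≈ 13.17
- ∠BSX = 73.02°
- ∠BXS = 61.98°
After 3 steps:
- ∠PSX = 50.99°
- ∠SPX = 69.01°
- ∠SUX = 46.88°
- ∠USX = 43.12°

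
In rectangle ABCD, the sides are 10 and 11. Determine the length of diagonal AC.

d = sqrt(10^2 + 11^2) = sqrt(221)

sqrt(221)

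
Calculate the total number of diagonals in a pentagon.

Total line segments between 5 vertices = C(5,2) = 10.
Subtract the 5 sides: 10 - 5 = 5 diagonals.

5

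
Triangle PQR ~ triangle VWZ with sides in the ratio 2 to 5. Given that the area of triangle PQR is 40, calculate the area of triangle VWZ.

For similar figures, the area ratio equals the square of the side ratio.
Side ratio (PQR to VWZ) = 2:5, so area ratio = 2^2:5^2 = 4:25.
If the area of PQR is 40, then the area of VWZ = 40 * (25/4) = 250.

250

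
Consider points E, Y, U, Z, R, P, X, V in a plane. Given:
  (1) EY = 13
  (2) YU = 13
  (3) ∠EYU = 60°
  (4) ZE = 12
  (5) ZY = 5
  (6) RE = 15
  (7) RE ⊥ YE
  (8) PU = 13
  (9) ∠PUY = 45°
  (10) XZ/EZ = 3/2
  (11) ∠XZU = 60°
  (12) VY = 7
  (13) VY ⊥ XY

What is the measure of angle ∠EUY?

Step 1: By the law of cosines on triangle UYE: UE² = 13² + 13² − 2·13·13·cos(60°) = 169, so UE = 13.
Step 2: By the inverse law of cosines on triangle EUY: cos(∠EUY) = (13² + 13² − 13²) / (2·13·13) = 169/338 = 0.5, so ∠EUY = 60°.

Therefore, the measure of angle ∠EUY = 60°.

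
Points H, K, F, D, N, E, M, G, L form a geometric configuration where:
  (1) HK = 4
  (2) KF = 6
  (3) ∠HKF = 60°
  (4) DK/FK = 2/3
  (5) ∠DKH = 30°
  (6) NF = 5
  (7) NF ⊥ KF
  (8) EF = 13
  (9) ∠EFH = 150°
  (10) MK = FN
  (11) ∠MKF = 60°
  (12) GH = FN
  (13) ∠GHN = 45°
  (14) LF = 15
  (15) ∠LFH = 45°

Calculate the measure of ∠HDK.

From the given relations: DK = 2/3·FK = 2/3·6 = 4.
Step 1: By the law of cosines on triangle DKH: DH² = 4² + 4² − 2·4·4·cos(30°) = 4.29, so DH ≈ 2.07.
Step 2: By the inverse law of cosines on triangle HDK: cos(∠HDK) = (2.07² + 4² − 4²) / (2·2.07·4) = 4.29/16.56 = 0.2588, so ∠HDK = 75°.

Therefore, the measure of angle ∠HDK = 75°.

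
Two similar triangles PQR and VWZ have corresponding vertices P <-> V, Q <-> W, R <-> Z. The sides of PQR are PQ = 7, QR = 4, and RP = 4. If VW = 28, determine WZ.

Similar triangles have proportional sides. Setting up the proportion:
VW / PQ = WZ / QR
28 / 7 = WZ / 4
WZ = 4 * 28 / 7 = 16.

16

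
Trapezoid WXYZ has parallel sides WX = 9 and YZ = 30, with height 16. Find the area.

A trapezoid's area equals the midsegment times the height.
The midsegment is (9 + 30) / 2 = 39/2.
Area = 39/2 * 16 = 312.

312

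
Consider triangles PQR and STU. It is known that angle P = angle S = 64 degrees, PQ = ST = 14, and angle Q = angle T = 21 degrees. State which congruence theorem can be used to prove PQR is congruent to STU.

The given information provides:
angle P = angle S = 64 degrees, PQ = ST = 14, and angle Q = angle T = 21 degrees
This matches the ASA congruence theorem.
Two pairs of corresponding angles and the included side are equal (Angle-Side-Angle).

ASA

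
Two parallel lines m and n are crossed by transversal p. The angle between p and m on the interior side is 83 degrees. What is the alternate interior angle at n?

Alternate interior angles lie on opposite sides of the transversal, between the parallel lines.
By the alternate interior angle theorem, they are equal: 83 degrees.

83 degrees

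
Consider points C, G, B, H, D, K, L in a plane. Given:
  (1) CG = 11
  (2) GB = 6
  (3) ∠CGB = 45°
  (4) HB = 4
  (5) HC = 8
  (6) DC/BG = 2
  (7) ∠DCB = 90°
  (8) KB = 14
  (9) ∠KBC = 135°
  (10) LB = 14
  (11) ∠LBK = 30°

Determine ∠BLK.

Step 1: By the law of cosines on triangle LBK: LK² = 14² + 14² − 2·14·14·cos(30°) = 52.52, so LK ≈ 7.25.
Step 2: By the inverse law of cosines on triangle BLK: cos(∠BLK) = (14² + 7.25² − 14²) / (2·14·7.25) = 52.52/202.91 = 0.2588, so ∠BLK = 75°.

Therefore, the measure of angle ∠BLK = 75°.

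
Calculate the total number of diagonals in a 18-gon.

Each of the 18 vertices connects to 15 non-adjacent vertices via diagonals.
Total connections = 18 × 15 = 270, but each diagonal is counted twice.
Number of diagonals = 270 / 2 = 135.

135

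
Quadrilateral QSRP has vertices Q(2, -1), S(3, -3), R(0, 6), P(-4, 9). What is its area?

Shoelace: sum of cross terms = 25, Area = (1/2)|25| = 25/2

25/2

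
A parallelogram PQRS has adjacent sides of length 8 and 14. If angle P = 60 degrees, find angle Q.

Consecutive angles are supplementary: angle Q = 180 - 60 = 120 degrees.

120 degrees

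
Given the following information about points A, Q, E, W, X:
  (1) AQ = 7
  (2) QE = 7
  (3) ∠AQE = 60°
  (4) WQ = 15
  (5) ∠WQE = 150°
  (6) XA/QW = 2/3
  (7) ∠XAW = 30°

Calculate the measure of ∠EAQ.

Step 1: By the law of cosines on triangle AQE: AE² = 7² + 7² − 2·7·7·cos(60°) = 49, so AE = 7.
Step 2: By the inverse law of cosines on triangle EAQ: cos(∠EAQ) = (7² + 7² − 7²) / (2·7·7) = 49/98 = 0.5, so ∠EAQ = 60°.

Therefore, the measure of angle ∠EAQ = 60°.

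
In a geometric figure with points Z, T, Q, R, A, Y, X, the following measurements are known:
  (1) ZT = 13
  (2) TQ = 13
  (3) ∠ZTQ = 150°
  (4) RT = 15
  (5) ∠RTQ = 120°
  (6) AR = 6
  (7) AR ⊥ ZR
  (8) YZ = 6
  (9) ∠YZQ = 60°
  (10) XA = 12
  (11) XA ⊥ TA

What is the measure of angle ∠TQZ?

Step 1: By the law of cosines on triangle QTZ: QZ² = 13² + 13² − 2·13·13·cos(150°) = 630.72, so QZ ≈ 25.11.
Step 2: By the inverse law of cosines on triangle TQZ: cos(∠TQZ) = (13² + 25.11² − 13²) / (2·13·25.11) = 630.72/652.97 = 0.9659, so ∠TQZ = 15°.

Therefore, the measure of angle ∠TQZ = 15°.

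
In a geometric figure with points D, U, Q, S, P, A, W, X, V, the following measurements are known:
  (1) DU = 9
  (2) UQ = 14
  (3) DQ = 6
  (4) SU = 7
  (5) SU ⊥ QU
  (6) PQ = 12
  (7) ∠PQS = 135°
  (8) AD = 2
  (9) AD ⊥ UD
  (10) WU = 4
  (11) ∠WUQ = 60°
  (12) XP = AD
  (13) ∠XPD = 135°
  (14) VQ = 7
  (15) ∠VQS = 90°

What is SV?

Step 1: By the law of cosines on triangle SUQ: SQ² = 7² + 14² − 2·7·14·cos(90°) = 245, so SQ = 7·√5.
Step 2: By the law of cosines on triangle SQV: SV² = (7·√5)² + 7² − 2·7·√5·7·cos(90°) = 294, so SV = 7·√6.

Therefore, the length of SV = 7·√6.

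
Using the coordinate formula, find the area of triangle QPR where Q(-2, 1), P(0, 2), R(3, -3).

Shoelace: Area = (1/2)|-2(2--3) + 0(-3-1) + 3(1-2)| = (1/2)(13) = 13/2

13/2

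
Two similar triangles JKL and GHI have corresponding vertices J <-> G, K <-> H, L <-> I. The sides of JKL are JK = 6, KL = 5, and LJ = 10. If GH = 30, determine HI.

Similar triangles have proportional sides. Setting up the proportion:
GH / JK = HI / KL
30 / 6 = HI / 5
HI = 5 * 30 / 6 = 25.

25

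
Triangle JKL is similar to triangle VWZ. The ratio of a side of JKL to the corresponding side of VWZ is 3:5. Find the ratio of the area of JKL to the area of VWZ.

Area scales with the square of linear dimensions. If every length is multiplied by 3/5, then the area is multiplied by (3/5)^2 = 9/25.
The area ratio is 9:25.

9:25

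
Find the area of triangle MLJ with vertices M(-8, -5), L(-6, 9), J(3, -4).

The Shoelace formula computes the area from vertex coordinates by summing cross products.
For vertices (-8,-5), (-6,9), (3,-4):
Signed sum = -8*9 - -6*-5 + -6*-4 - 3*9 + 3*-5 - -8*-4
= -102 + -3 + -47 = -152
Area = (1/2)|-152| = 76.

76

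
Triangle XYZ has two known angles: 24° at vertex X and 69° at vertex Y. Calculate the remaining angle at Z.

By the triangle angle sum property, the three interior angles of any triangle add up to 180°.
We know angle X = 24° and angle Y = 69°, so their sum is 93°.
Therefore angle Z = 180° - 93° = 87°.

87 degrees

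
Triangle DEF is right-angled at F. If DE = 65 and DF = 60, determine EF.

By the Pythagorean theorem: EF^2 = DE^2 - DF^2
EF^2 = 65^2 - 60^2 = 4225 - 3600 = 625
EF = sqrt(625) = 25

25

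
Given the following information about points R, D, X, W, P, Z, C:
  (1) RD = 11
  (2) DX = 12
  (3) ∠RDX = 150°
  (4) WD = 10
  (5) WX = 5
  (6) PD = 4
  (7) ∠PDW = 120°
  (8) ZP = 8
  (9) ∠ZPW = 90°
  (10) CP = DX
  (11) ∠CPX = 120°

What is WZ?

Step 1: By the law of cosines on triangle PDW: PW² = 4² + 10² − 2·4·10·cos(120°) = 156, so PW = 2·√39.
Step 2: By the law of cosines on triangle WPZ: WZ² = (2·√39)² + 8² − 2·2·√39·8·cos(90°) = 220, so WZ = 2·√55.

Therefore, the length of WZ = 2·√55.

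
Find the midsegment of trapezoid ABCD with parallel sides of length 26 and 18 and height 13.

The midsegment of a trapezoid = (base1 + base2) / 2
midsegment = (26 + 18) / 2
midsegment = 44 / 2
midsegment = 22

22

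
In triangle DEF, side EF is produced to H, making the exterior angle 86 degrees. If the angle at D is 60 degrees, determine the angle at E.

angle E = 86 - 60 = 26 degrees (exterior angle theorem).

26 degrees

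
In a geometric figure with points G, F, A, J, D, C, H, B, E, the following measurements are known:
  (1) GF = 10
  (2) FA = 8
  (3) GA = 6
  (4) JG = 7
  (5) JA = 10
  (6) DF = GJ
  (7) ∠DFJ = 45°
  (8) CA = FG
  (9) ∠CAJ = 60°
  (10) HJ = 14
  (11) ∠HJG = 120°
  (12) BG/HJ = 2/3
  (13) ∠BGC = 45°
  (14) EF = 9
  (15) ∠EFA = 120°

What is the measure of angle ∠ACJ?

From the given relations: CA = FG = 10.
Step 1: By the law of cosines on triangle CAJ: CJ² = 10² + 10² − 2·10·10·cos(60°) = 100, so CJ = 10.
Step 2: By the inverse law of cosines on triangle ACJ: cos(∠ACJ) = (10² + 10² − 10²) / (2·10·10) = 100/200 = 0.5, so ∠ACJ = 60°.

Therefore, the measure of angle ∠ACJ = 60°.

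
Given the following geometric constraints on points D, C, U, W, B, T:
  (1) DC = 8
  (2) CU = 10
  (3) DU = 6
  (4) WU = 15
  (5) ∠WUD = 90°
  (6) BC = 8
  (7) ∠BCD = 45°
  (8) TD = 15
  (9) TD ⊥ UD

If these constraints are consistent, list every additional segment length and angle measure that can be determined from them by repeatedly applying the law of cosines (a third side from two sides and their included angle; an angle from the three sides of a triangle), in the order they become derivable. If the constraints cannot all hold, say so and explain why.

The constraints are consistent. Derivable facts, in order:
After 1 step:
- DB ≈ 6.12
- DW = 3·√29
- UT = 3·√29
- ∠CDU = 90°
- ∠CUD = 53.13°
- ∠DCU = 36.87°
After 2 steps:
- ∠BDC = 67.5°
- ∠CBD = 67.5°
- ∠DTU = 21.8°
- ∠DUT = 68.2°
- ∠DWU = 21.8°
- ∠UDW = 68.2°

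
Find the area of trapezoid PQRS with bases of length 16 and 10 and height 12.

A trapezoid's area equals the midsegment times the height.
The midsegment is (16 + 10) / 2 = 13.
Area = 13 * 12 = 156.

156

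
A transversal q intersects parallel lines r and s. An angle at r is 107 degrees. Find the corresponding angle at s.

When a transversal crosses parallel lines, angles in the same position at each intersection are called corresponding angles.
These are always equal, so the answer is 107 degrees.

107 degrees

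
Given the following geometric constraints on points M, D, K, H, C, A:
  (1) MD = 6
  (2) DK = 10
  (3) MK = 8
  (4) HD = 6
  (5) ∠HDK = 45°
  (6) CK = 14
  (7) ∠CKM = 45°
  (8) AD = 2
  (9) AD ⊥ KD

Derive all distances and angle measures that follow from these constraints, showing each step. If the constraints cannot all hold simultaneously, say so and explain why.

The constraints are consistent.

Step 1: From MK = 8, KC = 14, and ∠MKC = 45°, by the law of cosines:
  MC² = MK² + KC² - 2·MK·KC·cos(45°) = 64 + 196 - 158.4 = 101.6
  MC ≈ 10.08

Step 2: From KD = 10, DH = 6, and ∠KDH = 45°, by the law of cosines:
  KH² = KD² + DH² - 2·KD·DH·cos(45°) = 100 + 36 - 84.85 = 51.15
  KH ≈ 7.15

Step 3: From KD = 10, DA = 2, and ∠KDA = 90°, by the law of cosines:
  KA² = KD² + DA² - 2·KD·DA·cos(90°) = 100 + 4 - 0 = 104
  KA = 2·√26

Step 4: From MD = 6, MK = 8, DK = 10, by the inverse law of cosines:
  cos(∠DMK) = (MD² + MK² - DK²) / (2·MD·MK)
  ∠DMK = 90°

Step 5: From DK = 10, DM = 6, KM = 8, by the inverse law of cosines:
  cos(∠KDM) = (DK² + DM² - KM²) / (2·DK·DM)
  ∠KDM = 53.13°

Step 6: From KD = 10, KM = 8, DM = 6, by the inverse law of cosines:
  cos(∠DKM) = (KD² + KM² - DM²) / (2·KD·KM)
  ∠DKM = 36.87°

Step 7: From MC = 10.08, MK = 8, CK = 14, by the inverse law of cosines:
  cos(∠CMK) = (MC² + MK² - CK²) / (2·MC·MK)
  ∠CMK = 100.86°

Step 8: From KA = 2·√26, KD = 10, AD = 2, by the inverse law of cosines:
  cos(∠AKD) = (KA² + KD² - AD²) / (2·KA·KD)
  ∠AKD = 11.31°

Step 9: From KD = 10, KH = 7.15, DH = 6, by the inverse law of cosines:
  cos(∠DKH) = (KD² + KH² - DH²) / (2·KD·KH)
  ∠DKH = 36.39°

Step 10: From HD = 6, HK = 7.15, DK = 10, by the inverse law of cosines:
  cos(∠DHK) = (HD² + HK² - DK²) / (2·HD·HK)
  ∠DHK = 98.61°

Step 11: From CK = 14, CM = 10.08, KM = 8, by the inverse law of cosines:
  cos(∠KCM) = (CK² + CM² - KM²) / (2·CK·CM)
  ∠KCM = 34.14°

Step 12: From AD = 2, AK = 2·√26, DK = 10, by the inverse law of cosines:
  cos(∠DAK) = (AD² + AK² - DK²) / (2·AD·AK)
  ∠DAK = 78.69°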